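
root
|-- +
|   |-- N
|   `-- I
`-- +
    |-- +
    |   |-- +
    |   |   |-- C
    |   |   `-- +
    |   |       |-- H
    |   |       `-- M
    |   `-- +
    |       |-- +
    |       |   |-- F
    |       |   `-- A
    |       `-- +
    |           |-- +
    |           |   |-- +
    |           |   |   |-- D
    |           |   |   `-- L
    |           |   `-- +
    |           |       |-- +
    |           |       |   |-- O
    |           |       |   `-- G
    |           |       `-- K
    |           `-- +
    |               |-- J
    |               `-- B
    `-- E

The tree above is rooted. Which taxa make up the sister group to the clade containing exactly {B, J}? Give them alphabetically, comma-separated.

D, G, K, L, O

The clade containing exactly {B, J} attaches to the tree at the node subtending (((D,L),((O,G),K)),(J,B)).
The other lineage descending from that same node — the sister group — is ((D,L),((O,G),K)); its 5 tips in alphabetical order are the answer.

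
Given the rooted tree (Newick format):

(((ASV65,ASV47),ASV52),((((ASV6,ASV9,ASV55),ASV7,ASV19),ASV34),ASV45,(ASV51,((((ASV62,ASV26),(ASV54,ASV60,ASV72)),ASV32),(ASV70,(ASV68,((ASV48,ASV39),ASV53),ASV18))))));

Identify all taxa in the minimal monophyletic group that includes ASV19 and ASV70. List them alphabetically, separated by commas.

ASV18, ASV19, ASV26, ASV32, ASV34, ASV39, ASV45, ASV48, ASV51, ASV53, ASV54, ASV55, ASV6, ASV60, ASV62, ASV68, ASV7, ASV70, ASV72, ASV9

Tracing ASV19: it sits inside ((ASV6,ASV9,ASV55),ASV7,ASV19).
Tracing ASV70: it sits inside (ASV70,(ASV68,((ASV48,ASV39),ASV53),ASV18)).
The smallest clade enclosing both is ((((ASV6,ASV9,ASV55),ASV7,ASV19),ASV34),ASV45,(ASV51,((((ASV62,ASV26),(ASV54,ASV60,ASV72)),ASV32),(ASV70,(ASV68,((ASV48,ASV39),ASV53),ASV18))))); the answer is its 20 terminal taxa in alphabetical order.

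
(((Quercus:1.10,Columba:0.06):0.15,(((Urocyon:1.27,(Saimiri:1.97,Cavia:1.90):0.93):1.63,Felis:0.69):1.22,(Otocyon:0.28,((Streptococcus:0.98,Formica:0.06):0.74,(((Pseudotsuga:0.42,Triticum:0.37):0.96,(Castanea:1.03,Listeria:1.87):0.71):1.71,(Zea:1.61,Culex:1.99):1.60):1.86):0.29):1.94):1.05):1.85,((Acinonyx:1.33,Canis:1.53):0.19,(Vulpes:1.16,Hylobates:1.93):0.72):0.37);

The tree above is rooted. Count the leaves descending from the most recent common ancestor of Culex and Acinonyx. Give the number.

The MRCA of Culex and Acinonyx is the root, so the clade is the entire tree.
That clade contains 19 terminal taxa: Acinonyx, Canis, Castanea, Cavia, Columba, Culex, Felis, Formica, Hylobates, Listeria, Otocyon, Pseudotsuga, Quercus, Saimiri, Streptococcus, Triticum, Urocyon, Vulpes, Zea.

19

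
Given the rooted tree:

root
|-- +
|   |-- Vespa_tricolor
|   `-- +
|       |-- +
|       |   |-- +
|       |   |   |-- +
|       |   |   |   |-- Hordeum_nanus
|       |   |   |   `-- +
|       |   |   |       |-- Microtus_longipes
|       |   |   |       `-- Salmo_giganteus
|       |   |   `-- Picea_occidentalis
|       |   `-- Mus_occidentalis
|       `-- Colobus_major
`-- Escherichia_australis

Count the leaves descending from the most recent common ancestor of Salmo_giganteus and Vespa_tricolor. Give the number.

The MRCA of Salmo_giganteus and Vespa_tricolor is the node subtending (Vespa_tricolor,((((Hordeum_nanus,(Microtus_longipes,Salmo_giganteus)),Picea_occidentalis),Mus_occidentalis),Colobus_major)).
That clade contains 7 terminal taxa: Colobus_major, Hordeum_nanus, Microtus_longipes, Mus_occidentalis, Picea_occidentalis, Salmo_giganteus, Vespa_tricolor.

7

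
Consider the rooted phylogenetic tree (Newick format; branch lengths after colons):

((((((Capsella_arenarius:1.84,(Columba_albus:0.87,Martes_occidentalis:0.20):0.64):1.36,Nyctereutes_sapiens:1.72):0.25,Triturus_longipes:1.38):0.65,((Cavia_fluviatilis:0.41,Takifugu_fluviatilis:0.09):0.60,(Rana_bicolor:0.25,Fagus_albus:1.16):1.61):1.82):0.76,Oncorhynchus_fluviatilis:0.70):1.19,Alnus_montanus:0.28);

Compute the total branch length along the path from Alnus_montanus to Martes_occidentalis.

5.33

The path runs Alnus_montanus → … → MRCA → … → Martes_occidentalis; the MRCA is the root of the tree.
Branch lengths along that path: 0.28 + 1.19 + 0.76 + 0.65 + 0.25 + 1.36 + 0.64 + 0.20 = 5.33.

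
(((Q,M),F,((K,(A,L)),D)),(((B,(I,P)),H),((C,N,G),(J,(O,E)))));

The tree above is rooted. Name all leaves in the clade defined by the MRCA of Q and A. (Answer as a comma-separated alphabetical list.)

Tracing Q: it sits inside (Q,M).
Tracing A: it sits inside (A,L).
The smallest clade enclosing both is ((Q,M),F,((K,(A,L)),D)); the answer is its 7 terminal taxa in alphabetical order.

A, D, F, K, L, M, Q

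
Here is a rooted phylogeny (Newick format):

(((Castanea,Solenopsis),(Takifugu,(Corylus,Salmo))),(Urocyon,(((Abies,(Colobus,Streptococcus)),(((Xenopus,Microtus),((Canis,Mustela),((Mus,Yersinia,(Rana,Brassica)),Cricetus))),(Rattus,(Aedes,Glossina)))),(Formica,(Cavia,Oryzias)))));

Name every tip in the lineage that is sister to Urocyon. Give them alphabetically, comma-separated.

Abies, Aedes, Brassica, Canis, Cavia, Colobus, Cricetus, Formica, Glossina, Microtus, Mus, Mustela, Oryzias, Rana, Rattus, Streptococcus, Xenopus, Yersinia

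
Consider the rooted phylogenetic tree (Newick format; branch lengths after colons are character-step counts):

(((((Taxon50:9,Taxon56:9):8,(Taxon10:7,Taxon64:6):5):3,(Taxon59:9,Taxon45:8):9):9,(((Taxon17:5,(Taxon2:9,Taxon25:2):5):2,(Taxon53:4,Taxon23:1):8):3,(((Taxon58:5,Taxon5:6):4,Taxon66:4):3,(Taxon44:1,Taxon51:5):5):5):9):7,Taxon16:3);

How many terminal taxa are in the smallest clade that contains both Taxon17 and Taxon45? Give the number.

16

The MRCA of Taxon17 and Taxon45 is the node subtending ((((Taxon50,Taxon56),(Taxon10,Taxon64)),(Taxon59,Taxon45)),(((Taxon17,(Taxon2,Taxon25)),(Taxon53,Taxon23)),(((Taxon58,Taxon5),Taxon66),(Taxon44,Taxon51)))).
That clade contains 16 terminal taxa: Taxon10, Taxon17, Taxon2, Taxon23, Taxon25, Taxon44, Taxon45, Taxon5, Taxon50, Taxon51, Taxon53, Taxon56, Taxon58, Taxon59, Taxon64, Taxon66.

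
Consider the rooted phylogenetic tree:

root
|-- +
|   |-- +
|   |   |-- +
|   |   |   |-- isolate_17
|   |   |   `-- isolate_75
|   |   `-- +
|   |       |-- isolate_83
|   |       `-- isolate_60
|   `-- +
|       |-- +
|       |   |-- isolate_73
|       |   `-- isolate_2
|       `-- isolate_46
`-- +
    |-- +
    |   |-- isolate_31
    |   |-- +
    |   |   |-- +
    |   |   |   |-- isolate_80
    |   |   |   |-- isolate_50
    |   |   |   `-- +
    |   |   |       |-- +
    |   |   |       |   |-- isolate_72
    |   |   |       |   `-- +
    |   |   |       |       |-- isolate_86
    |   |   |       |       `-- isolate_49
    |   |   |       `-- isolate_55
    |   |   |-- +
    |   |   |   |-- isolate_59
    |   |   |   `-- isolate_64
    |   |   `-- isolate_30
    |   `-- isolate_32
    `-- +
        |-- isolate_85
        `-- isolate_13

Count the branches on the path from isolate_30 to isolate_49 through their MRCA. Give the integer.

6

The MRCA of isolate_30 and isolate_49 is the node subtending ((isolate_80,isolate_50,((isolate_72,(isolate_86,isolate_49)),isolate_55)),(isolate_59,isolate_64),isolate_30).
From isolate_30 up to that node: 1 branch. From isolate_49 up to the same node: 5 branches. Total: 1 + 5 = 6.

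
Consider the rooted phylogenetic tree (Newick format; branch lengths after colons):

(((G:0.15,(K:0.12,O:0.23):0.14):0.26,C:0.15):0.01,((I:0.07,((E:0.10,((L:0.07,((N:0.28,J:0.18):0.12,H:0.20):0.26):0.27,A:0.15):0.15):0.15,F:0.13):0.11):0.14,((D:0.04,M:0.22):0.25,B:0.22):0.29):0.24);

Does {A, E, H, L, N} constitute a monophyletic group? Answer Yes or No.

No

The MRCA of the listed taxa subtends (E,((L,((N,J),H)),A)).
That clade also contains J, which is not in the proposed group, so the group is not monophyletic.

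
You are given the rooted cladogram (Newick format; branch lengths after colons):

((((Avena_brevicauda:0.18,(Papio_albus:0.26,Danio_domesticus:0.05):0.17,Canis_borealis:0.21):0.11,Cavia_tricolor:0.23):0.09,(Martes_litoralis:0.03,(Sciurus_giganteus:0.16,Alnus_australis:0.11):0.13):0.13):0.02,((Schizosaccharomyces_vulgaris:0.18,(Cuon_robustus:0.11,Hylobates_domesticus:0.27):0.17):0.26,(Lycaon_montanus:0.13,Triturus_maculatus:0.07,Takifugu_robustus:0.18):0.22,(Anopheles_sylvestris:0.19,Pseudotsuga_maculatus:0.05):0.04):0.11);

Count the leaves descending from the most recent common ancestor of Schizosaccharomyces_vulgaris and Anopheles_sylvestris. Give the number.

8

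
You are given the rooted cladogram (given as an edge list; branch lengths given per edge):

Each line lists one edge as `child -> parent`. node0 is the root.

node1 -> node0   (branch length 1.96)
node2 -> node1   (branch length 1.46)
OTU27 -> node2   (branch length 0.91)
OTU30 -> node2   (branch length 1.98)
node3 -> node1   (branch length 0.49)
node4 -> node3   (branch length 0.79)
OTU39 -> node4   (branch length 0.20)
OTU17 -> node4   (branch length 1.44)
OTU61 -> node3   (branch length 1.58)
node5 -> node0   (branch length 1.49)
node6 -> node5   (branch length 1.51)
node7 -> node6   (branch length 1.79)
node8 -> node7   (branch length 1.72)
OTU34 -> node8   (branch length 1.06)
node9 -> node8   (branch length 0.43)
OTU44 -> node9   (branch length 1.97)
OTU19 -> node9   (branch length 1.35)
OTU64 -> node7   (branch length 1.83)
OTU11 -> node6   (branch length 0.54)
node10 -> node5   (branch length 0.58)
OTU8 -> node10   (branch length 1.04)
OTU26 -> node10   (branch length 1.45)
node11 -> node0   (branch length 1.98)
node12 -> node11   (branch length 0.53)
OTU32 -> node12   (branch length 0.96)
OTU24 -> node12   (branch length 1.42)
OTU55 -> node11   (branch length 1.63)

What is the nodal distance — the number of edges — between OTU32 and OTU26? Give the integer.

The MRCA of OTU32 and OTU26 is the root of the tree.
From OTU32 up to that node: 3 branches. From OTU26 up to the same node: 3 branches. Total: 3 + 3 = 6.

6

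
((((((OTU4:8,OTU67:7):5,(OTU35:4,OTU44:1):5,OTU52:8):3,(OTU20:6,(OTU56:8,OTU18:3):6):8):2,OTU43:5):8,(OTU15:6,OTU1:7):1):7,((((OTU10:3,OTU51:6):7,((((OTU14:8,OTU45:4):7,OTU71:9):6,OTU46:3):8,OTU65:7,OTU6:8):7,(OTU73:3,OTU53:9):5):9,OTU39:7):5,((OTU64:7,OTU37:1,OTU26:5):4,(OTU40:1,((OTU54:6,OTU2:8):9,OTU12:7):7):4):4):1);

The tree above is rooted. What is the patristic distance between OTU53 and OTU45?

46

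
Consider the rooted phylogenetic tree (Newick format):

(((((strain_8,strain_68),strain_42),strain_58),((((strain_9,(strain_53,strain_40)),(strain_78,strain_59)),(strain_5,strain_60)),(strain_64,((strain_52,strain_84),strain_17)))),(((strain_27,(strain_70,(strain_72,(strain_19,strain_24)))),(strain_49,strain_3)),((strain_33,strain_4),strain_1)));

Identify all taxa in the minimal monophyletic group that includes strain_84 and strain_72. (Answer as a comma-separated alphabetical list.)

strain_1, strain_17, strain_19, strain_24, strain_27, strain_3, strain_33, strain_4, strain_40, strain_42, strain_49, strain_5, strain_52, strain_53, strain_58, strain_59, strain_60, strain_64, strain_68, strain_70, strain_72, strain_78, strain_8, strain_84, strain_9

Tracing strain_84: it sits inside (strain_52,strain_84).
Tracing strain_72: it sits inside (strain_72,(strain_19,strain_24)).
The smallest clade enclosing both is the whole tree (their MRCA is the root), so the answer is all 25 tips in alphabetical order.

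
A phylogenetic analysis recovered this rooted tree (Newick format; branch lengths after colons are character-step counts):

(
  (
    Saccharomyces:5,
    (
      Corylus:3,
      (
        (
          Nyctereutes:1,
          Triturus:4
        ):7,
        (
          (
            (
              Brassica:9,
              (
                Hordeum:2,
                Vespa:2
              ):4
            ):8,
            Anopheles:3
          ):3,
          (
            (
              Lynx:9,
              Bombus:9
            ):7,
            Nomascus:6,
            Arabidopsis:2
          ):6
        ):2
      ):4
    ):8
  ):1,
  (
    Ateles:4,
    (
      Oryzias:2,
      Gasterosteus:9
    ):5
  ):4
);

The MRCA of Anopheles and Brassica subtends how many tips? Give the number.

4

The MRCA of Anopheles and Brassica is the node subtending ((Brassica,(Hordeum,Vespa)),Anopheles).
That clade contains 4 terminal taxa: Anopheles, Brassica, Hordeum, Vespa.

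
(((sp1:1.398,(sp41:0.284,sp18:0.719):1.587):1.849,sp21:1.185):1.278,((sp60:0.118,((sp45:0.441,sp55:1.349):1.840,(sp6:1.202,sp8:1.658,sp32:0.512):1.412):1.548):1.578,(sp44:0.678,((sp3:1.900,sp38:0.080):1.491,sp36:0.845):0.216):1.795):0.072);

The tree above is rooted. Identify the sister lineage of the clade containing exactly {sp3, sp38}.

The clade containing exactly {sp3, sp38} attaches to the tree at the node subtending ((sp3,sp38),sp36).
The other lineage descending from that same node — the sister group — is the single tip sp36.

sp36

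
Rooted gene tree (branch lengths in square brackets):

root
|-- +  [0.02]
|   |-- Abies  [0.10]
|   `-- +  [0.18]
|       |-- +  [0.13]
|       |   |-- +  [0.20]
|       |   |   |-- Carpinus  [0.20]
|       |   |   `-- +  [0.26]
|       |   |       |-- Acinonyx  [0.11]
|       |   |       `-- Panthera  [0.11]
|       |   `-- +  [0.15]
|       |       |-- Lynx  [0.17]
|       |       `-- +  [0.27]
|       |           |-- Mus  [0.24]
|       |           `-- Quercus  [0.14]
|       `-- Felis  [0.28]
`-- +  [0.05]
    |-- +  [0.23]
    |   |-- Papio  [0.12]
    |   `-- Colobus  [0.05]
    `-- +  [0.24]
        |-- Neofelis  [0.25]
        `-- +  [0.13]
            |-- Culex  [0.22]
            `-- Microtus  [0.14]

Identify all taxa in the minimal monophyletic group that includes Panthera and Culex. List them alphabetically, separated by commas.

Abies, Acinonyx, Carpinus, Colobus, Culex, Felis, Lynx, Microtus, Mus, Neofelis, Panthera, Papio, Quercus

Tracing Panthera: it sits inside (Acinonyx,Panthera).
Tracing Culex: it sits inside (Culex,Microtus).
The smallest clade enclosing both is the whole tree (their MRCA is the root), so the answer is all 13 tips in alphabetical order.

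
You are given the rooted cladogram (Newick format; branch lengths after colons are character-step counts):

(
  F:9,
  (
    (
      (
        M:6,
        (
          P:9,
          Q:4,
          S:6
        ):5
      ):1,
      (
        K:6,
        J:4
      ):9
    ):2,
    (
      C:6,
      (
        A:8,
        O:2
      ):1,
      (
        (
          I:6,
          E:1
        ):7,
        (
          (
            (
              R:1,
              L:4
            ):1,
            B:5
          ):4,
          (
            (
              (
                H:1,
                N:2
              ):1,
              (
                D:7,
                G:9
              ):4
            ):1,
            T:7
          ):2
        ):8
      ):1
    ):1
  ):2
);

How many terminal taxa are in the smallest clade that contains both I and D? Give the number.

10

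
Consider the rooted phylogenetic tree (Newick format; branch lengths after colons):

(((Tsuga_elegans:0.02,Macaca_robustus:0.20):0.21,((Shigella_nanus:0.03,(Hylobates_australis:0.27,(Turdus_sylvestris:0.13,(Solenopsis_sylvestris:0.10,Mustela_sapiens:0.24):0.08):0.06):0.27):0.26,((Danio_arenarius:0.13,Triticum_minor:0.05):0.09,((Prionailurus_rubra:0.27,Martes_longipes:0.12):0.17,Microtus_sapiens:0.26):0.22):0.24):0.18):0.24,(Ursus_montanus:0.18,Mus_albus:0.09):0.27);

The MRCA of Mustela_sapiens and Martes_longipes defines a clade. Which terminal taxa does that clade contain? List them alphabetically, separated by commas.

Tracing Mustela_sapiens: it sits inside (Solenopsis_sylvestris,Mustela_sapiens).
Tracing Martes_longipes: it sits inside (Prionailurus_rubra,Martes_longipes).
The smallest clade enclosing both is ((Shigella_nanus,(Hylobates_australis,(Turdus_sylvestris,(Solenopsis_sylvestris,Mustela_sapiens)))),((Danio_arenarius,Triticum_minor),((Prionailurus_rubra,Martes_longipes),Microtus_sapiens))); the answer is its 10 terminal taxa in alphabetical order.

Danio_arenarius, Hylobates_australis, Martes_longipes, Microtus_sapiens, Mustela_sapiens, Prionailurus_rubra, Shigella_nanus, Solenopsis_sylvestris, Triticum_minor, Turdus_sylvestris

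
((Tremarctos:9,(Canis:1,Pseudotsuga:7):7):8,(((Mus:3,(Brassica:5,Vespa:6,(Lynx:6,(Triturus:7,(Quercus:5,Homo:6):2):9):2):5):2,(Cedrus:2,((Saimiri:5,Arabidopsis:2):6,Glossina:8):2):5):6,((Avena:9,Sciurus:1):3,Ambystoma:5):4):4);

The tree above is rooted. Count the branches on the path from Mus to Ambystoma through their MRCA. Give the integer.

5

The MRCA of Mus and Ambystoma is the node subtending (((Mus,(Brassica,Vespa,(Lynx,(Triturus,(Quercus,Homo))))),(Cedrus,((Saimiri,Arabidopsis),Glossina))),((Avena,Sciurus),Ambystoma)).
From Mus up to that node: 3 branches. From Ambystoma up to the same node: 2 branches. Total: 3 + 2 = 5.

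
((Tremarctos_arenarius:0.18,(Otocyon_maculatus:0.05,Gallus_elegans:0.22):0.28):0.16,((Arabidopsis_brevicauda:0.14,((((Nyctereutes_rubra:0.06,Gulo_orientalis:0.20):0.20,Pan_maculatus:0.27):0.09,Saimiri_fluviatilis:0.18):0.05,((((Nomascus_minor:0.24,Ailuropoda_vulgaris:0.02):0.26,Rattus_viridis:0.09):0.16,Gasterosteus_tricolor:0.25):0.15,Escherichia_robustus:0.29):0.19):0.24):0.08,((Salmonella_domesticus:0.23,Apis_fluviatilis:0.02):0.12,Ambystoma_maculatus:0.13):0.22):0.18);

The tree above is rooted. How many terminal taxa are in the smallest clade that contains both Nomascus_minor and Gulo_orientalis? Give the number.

9

The MRCA of Nomascus_minor and Gulo_orientalis is the node subtending ((((Nyctereutes_rubra,Gulo_orientalis),Pan_maculatus),Saimiri_fluviatilis),((((Nomascus_minor,Ailuropoda_vulgaris),Rattus_viridis),Gasterosteus_tricolor),Escherichia_robustus)).
That clade contains 9 terminal taxa: Ailuropoda_vulgaris, Escherichia_robustus, Gasterosteus_tricolor, Gulo_orientalis, Nomascus_minor, Nyctereutes_rubra, Pan_maculatus, Rattus_viridis, Saimiri_fluviatilis.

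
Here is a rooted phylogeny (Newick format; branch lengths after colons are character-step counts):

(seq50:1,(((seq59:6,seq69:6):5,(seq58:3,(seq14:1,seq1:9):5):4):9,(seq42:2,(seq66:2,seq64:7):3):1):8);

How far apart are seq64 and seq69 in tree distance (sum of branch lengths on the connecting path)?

31

The path runs seq64 → … → MRCA → … → seq69; the MRCA is the node subtending (((seq59,seq69),(seq58,(seq14,seq1))),(seq42,(seq66,seq64))).
Branch lengths along that path: 7 + 3 + 1 + 9 + 5 + 6 = 31.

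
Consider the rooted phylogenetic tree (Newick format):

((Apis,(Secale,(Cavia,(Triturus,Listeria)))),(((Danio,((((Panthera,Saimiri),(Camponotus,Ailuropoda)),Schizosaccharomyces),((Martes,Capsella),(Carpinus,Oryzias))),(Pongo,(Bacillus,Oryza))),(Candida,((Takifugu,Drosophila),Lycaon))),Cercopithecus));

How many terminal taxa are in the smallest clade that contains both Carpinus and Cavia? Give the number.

The MRCA of Carpinus and Cavia is the root, so the clade is the entire tree.
That clade contains 23 terminal taxa: Ailuropoda, Apis, Bacillus, Camponotus, Candida, Capsella, Carpinus, Cavia, Cercopithecus, Danio, Drosophila, Listeria, Lycaon, Martes, Oryza, Oryzias, Panthera, Pongo, Saimiri, Schizosaccharomyces, Secale, Takifugu, Triturus.

23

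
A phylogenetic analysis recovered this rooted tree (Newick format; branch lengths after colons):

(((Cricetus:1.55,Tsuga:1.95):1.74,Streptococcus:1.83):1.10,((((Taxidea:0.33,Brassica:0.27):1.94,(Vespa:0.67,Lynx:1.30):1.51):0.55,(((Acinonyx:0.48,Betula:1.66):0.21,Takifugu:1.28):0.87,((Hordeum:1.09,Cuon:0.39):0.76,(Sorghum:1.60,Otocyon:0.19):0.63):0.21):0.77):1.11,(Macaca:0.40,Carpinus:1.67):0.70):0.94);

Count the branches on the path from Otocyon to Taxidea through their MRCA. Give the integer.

The MRCA of Otocyon and Taxidea is the node subtending (((Taxidea,Brassica),(Vespa,Lynx)),(((Acinonyx,Betula),Takifugu),((Hordeum,Cuon),(Sorghum,Otocyon)))).
From Otocyon up to that node: 4 branches. From Taxidea up to the same node: 3 branches. Total: 4 + 3 = 7.

7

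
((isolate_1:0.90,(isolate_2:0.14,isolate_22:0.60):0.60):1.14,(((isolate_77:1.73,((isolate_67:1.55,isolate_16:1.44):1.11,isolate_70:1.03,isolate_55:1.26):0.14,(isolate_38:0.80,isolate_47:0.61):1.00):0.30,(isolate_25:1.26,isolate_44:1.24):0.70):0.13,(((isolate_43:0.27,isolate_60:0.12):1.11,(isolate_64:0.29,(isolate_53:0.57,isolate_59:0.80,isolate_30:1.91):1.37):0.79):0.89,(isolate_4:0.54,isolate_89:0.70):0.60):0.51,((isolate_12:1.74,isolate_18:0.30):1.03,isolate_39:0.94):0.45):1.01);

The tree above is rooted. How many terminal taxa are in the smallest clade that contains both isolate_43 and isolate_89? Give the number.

8

The MRCA of isolate_43 and isolate_89 is the node subtending (((isolate_43,isolate_60),(isolate_64,(isolate_53,isolate_59,isolate_30))),(isolate_4,isolate_89)).
That clade contains 8 terminal taxa: isolate_30, isolate_4, isolate_43, isolate_53, isolate_59, isolate_60, isolate_64, isolate_89.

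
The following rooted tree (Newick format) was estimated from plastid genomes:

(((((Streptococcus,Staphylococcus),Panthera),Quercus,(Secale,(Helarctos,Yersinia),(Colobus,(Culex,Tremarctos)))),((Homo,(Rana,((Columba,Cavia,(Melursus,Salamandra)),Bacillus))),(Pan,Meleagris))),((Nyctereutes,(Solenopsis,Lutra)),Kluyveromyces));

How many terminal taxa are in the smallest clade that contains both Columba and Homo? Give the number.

The MRCA of Columba and Homo is the node subtending (Homo,(Rana,((Columba,Cavia,(Melursus,Salamandra)),Bacillus))).
That clade contains 7 terminal taxa: Bacillus, Cavia, Columba, Homo, Melursus, Rana, Salamandra.

7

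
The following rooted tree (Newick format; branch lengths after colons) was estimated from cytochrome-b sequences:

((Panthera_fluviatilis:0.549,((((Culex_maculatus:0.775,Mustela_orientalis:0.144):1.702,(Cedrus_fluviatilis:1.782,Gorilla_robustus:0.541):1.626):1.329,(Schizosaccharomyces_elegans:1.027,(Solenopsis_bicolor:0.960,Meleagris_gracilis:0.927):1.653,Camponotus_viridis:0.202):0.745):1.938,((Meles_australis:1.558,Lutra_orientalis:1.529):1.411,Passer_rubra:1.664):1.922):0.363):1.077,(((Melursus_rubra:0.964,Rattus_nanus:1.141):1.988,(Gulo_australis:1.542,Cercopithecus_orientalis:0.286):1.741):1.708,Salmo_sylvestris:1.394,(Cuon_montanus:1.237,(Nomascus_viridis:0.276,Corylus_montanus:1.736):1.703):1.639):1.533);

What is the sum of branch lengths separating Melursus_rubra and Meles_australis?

12.524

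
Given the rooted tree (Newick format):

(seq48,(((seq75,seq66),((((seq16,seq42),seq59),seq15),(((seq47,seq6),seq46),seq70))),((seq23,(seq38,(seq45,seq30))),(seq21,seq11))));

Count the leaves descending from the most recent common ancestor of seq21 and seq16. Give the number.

16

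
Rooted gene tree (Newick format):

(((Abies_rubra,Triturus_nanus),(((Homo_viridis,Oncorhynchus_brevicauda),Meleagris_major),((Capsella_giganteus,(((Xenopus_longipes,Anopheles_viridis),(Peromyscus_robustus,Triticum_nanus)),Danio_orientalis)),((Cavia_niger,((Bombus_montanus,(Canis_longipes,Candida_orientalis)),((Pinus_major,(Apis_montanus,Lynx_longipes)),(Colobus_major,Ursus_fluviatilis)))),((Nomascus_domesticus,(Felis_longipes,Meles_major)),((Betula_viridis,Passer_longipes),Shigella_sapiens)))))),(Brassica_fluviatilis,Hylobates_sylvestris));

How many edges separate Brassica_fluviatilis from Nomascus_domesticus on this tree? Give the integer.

The MRCA of Brassica_fluviatilis and Nomascus_domesticus is the root of the tree.
From Brassica_fluviatilis up to that node: 2 branches. From Nomascus_domesticus up to the same node: 7 branches. Total: 2 + 7 = 9.

9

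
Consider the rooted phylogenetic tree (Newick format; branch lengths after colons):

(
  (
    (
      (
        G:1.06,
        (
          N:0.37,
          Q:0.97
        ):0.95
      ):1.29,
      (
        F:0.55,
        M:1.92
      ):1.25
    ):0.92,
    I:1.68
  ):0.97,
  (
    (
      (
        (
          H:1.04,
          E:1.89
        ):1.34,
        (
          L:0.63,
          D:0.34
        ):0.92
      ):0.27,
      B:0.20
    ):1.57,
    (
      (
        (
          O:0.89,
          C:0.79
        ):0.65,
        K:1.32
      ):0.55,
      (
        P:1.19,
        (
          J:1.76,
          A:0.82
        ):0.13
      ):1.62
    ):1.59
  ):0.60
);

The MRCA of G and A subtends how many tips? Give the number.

The MRCA of G and A is the root, so the clade is the entire tree.
That clade contains 17 terminal taxa: A, B, C, D, E, F, G, H, I, J, K, L, M, N, O, P, Q.

17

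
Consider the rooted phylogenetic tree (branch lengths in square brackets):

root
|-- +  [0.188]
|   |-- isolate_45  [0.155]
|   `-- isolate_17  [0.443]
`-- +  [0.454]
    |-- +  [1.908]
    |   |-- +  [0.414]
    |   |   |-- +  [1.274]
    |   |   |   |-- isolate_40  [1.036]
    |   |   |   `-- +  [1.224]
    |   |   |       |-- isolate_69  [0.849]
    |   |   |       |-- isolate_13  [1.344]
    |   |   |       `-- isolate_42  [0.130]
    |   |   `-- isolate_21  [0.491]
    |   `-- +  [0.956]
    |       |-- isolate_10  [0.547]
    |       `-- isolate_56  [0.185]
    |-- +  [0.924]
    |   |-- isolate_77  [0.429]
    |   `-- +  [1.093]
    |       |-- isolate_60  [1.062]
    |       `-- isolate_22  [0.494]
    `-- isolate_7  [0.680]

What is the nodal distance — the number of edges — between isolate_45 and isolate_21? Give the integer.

The MRCA of isolate_45 and isolate_21 is the root of the tree.
From isolate_45 up to that node: 2 branches. From isolate_21 up to the same node: 4 branches. Total: 2 + 4 = 6.

6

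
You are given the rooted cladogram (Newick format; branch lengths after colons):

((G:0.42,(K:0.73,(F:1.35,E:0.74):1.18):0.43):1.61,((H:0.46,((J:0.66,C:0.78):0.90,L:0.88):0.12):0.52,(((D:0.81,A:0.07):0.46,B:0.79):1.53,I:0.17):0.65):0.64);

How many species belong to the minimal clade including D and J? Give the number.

8

The MRCA of D and J is the node subtending ((H,((J,C),L)),(((D,A),B),I)).
That clade contains 8 terminal taxa: A, B, C, D, H, I, J, L.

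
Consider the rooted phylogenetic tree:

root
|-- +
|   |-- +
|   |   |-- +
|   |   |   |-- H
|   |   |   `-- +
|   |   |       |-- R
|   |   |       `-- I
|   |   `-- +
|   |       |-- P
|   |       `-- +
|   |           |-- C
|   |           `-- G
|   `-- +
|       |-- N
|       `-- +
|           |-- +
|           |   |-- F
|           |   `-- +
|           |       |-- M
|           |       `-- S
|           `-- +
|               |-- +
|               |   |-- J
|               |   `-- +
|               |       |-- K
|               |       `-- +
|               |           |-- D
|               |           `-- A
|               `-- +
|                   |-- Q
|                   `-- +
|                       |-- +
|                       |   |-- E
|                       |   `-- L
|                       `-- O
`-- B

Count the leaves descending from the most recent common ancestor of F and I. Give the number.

18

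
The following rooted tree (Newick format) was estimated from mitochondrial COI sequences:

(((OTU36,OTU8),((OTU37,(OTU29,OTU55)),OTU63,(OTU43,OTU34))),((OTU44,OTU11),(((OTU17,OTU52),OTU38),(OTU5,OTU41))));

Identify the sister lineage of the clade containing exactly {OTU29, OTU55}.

OTU37

The clade containing exactly {OTU29, OTU55} attaches to the tree at the node subtending (OTU37,(OTU29,OTU55)).
The other lineage descending from that same node — the sister group — is the single tip OTU37.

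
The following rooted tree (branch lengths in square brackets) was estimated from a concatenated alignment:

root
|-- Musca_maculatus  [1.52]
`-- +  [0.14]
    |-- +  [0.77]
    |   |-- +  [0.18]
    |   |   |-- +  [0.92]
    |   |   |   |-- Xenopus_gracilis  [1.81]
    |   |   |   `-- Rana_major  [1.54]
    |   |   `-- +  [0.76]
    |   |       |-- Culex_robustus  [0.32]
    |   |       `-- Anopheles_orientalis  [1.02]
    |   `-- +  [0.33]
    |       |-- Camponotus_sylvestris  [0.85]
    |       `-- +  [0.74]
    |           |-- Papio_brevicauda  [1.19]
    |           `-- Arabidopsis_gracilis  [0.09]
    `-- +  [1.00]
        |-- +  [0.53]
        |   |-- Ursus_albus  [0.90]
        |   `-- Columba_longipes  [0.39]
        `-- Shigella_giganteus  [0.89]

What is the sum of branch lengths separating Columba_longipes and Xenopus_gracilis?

The path runs Columba_longipes → … → MRCA → … → Xenopus_gracilis; the MRCA is the node subtending ((((Xenopus_gracilis,Rana_major),(Culex_robustus,Anopheles_orientalis)),(Camponotus_sylvestris,(Papio_brevicauda,Arabidopsis_gracilis))),((Ursus_albus,Columba_longipes),Shigella_giganteus)).
Branch lengths along that path: 0.39 + 0.53 + 1.00 + 0.77 + 0.18 + 0.92 + 1.81 = 5.60.

5.60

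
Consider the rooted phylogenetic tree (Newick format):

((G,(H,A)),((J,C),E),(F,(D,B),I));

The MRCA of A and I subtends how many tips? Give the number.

10

The MRCA of A and I is the root, so the clade is the entire tree.
That clade contains 10 terminal taxa: A, B, C, D, E, F, G, H, I, J.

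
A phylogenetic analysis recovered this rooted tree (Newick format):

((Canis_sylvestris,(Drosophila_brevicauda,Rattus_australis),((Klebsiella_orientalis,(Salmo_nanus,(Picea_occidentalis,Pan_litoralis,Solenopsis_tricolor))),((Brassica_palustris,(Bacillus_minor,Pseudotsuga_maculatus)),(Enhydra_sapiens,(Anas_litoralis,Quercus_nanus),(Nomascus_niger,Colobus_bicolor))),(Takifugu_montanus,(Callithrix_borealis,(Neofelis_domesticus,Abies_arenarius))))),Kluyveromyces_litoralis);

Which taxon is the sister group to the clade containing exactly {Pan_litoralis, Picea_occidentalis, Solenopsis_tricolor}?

Salmo_nanus

The clade containing exactly {Pan_litoralis, Picea_occidentalis, Solenopsis_tricolor} attaches to the tree at the node subtending (Salmo_nanus,(Picea_occidentalis,Pan_litoralis,Solenopsis_tricolor)).
The other lineage descending from that same node — the sister group — is the single tip Salmo_nanus.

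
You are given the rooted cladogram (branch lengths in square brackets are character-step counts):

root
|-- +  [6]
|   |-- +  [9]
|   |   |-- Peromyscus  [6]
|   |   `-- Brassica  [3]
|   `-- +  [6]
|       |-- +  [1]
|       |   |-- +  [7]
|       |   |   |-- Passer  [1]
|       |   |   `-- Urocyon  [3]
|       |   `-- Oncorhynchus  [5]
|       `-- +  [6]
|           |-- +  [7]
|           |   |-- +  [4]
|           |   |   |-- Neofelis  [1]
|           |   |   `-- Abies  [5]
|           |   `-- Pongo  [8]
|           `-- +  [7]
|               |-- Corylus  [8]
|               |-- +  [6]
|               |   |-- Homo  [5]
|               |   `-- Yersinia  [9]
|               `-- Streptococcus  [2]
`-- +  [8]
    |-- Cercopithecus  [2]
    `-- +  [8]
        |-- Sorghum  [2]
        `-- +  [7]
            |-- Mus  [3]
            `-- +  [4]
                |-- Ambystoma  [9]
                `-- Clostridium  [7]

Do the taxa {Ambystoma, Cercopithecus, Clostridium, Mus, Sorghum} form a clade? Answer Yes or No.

The most recent common ancestor of these taxa subtends (Cercopithecus,(Sorghum,(Mus,(Ambystoma,Clostridium)))).
That clade has exactly 5 tips — every listed taxon and nothing else — so the group is monophyletic.

Yes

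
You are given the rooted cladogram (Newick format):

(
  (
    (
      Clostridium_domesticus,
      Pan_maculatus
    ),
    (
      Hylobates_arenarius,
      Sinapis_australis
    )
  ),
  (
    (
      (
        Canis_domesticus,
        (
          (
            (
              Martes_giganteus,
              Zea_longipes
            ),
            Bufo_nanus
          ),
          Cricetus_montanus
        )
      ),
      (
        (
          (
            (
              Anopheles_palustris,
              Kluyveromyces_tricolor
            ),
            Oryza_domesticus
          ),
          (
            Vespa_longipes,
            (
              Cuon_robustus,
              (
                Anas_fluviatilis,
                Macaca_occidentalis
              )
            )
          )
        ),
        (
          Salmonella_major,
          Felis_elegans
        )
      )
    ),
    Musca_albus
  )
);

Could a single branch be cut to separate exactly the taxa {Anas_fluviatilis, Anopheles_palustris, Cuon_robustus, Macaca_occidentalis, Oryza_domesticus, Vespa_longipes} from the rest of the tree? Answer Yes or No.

No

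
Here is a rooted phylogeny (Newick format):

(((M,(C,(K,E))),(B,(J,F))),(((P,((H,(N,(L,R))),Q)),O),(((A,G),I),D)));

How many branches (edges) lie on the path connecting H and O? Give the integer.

5

The MRCA of H and O is the node subtending ((P,((H,(N,(L,R))),Q)),O).
From H up to that node: 4 branches. From O up to the same node: 1 branch. Total: 4 + 1 = 5.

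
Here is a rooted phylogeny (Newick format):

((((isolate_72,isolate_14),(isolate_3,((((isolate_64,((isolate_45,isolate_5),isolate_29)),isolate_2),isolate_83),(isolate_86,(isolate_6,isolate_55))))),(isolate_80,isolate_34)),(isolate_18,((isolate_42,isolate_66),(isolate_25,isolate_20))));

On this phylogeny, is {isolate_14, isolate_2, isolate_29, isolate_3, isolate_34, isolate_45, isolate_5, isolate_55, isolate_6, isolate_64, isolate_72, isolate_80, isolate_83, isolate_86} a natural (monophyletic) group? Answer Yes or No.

The most recent common ancestor of these taxa subtends (((isolate_72,isolate_14),(isolate_3,((((isolate_64,((isolate_45,isolate_5),isolate_29)),isolate_2),isolate_83),(isolate_86,(isolate_6,isolate_55))))),(isolate_80,isolate_34)).
That clade has exactly 14 tips — every listed taxon and nothing else — so the group is monophyletic.

Yes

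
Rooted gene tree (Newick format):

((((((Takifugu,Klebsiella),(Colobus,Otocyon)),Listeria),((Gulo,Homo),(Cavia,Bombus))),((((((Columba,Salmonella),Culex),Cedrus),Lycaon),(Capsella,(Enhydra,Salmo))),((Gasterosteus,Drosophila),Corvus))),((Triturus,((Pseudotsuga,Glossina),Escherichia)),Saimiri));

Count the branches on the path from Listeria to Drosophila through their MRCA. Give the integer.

7

The MRCA of Listeria and Drosophila is the node subtending (((((Takifugu,Klebsiella),(Colobus,Otocyon)),Listeria),((Gulo,Homo),(Cavia,Bombus))),((((((Columba,Salmonella),Culex),Cedrus),Lycaon),(Capsella,(Enhydra,Salmo))),((Gasterosteus,Drosophila),Corvus))).
From Listeria up to that node: 3 branches. From Drosophila up to the same node: 4 branches. Total: 3 + 4 = 7.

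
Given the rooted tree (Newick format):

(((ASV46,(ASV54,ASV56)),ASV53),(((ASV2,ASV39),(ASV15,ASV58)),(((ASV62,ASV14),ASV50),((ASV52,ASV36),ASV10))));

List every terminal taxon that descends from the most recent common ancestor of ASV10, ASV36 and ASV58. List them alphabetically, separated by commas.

Tracing ASV10: it sits inside ((ASV52,ASV36),ASV10).
Tracing ASV36: it sits inside (ASV52,ASV36).
Tracing ASV58: it sits inside (ASV15,ASV58).
The smallest clade enclosing all 3 is (((ASV2,ASV39),(ASV15,ASV58)),(((ASV62,ASV14),ASV50),((ASV52,ASV36),ASV10))); the answer is its 10 terminal taxa in alphabetical order.

ASV10, ASV14, ASV15, ASV2, ASV36, ASV39, ASV50, ASV52, ASV58, ASV62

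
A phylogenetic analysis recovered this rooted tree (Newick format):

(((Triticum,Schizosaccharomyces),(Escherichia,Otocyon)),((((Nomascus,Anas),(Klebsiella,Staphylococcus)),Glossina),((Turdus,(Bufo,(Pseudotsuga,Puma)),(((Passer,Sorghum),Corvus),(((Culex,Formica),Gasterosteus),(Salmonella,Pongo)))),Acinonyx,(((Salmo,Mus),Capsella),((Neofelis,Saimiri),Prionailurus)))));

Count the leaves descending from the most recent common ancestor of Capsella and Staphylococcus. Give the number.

The MRCA of Capsella and Staphylococcus is the node subtending ((((Nomascus,Anas),(Klebsiella,Staphylococcus)),Glossina),((Turdus,(Bufo,(Pseudotsuga,Puma)),(((Passer,Sorghum),Corvus),(((Culex,Formica),Gasterosteus),(Salmonella,Pongo)))),Acinonyx,(((Salmo,Mus),Capsella),((Neofelis,Saimiri),Prionailurus)))).
That clade contains 24 terminal taxa: Acinonyx, Anas, Bufo, Capsella, Corvus, Culex, Formica, Gasterosteus, Glossina, Klebsiella, Mus, Neofelis, Nomascus, Passer, Pongo, Prionailurus, Pseudotsuga, Puma, Saimiri, Salmo, Salmonella, Sorghum, Staphylococcus, Turdus.

24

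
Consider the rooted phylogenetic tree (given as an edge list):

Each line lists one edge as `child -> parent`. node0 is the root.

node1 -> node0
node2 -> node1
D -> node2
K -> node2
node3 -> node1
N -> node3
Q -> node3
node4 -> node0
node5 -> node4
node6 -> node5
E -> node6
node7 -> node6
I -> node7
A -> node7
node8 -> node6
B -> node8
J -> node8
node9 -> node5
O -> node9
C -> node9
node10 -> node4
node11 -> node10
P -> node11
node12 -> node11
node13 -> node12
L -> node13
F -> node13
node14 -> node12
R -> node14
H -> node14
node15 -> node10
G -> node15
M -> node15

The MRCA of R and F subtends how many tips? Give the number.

The MRCA of R and F is the node subtending ((L,F),(R,H)).
That clade contains 4 terminal taxa: F, H, L, R.

4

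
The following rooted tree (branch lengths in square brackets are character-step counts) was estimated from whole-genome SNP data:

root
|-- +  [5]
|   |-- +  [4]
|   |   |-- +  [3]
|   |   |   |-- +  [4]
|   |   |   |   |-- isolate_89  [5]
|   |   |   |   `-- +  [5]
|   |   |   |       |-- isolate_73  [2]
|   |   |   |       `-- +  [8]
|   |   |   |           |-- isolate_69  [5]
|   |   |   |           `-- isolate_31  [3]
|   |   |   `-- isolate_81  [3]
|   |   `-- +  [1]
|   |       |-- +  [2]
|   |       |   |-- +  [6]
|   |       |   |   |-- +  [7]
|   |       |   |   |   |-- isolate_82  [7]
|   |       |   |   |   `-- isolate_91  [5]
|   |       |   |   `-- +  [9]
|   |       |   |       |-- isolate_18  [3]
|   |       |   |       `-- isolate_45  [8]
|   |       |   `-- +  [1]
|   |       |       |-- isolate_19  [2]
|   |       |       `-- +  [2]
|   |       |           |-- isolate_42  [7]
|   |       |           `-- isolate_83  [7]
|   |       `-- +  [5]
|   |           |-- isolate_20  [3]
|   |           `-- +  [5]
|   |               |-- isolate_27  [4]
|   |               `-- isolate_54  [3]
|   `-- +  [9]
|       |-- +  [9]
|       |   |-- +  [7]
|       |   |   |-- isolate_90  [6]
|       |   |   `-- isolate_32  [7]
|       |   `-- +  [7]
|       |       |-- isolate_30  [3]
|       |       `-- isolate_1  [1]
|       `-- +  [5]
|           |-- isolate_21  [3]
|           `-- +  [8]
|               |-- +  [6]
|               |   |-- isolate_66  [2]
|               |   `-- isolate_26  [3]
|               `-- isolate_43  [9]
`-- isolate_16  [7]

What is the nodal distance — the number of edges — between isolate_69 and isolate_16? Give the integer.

The MRCA of isolate_69 and isolate_16 is the root of the tree.
From isolate_69 up to that node: 7 branches. From isolate_16 up to the same node: 1 branch. Total: 7 + 1 = 8.

8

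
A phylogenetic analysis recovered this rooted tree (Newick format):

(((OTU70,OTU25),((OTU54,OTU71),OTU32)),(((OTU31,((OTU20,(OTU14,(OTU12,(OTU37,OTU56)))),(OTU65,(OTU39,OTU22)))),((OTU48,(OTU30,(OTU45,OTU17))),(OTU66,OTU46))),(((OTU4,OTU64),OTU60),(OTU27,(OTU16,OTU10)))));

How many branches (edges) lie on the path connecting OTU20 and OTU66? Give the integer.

7

The MRCA of OTU20 and OTU66 is the node subtending ((OTU31,((OTU20,(OTU14,(OTU12,(OTU37,OTU56)))),(OTU65,(OTU39,OTU22)))),((OTU48,(OTU30,(OTU45,OTU17))),(OTU66,OTU46))).
From OTU20 up to that node: 4 branches. From OTU66 up to the same node: 3 branches. Total: 4 + 3 = 7.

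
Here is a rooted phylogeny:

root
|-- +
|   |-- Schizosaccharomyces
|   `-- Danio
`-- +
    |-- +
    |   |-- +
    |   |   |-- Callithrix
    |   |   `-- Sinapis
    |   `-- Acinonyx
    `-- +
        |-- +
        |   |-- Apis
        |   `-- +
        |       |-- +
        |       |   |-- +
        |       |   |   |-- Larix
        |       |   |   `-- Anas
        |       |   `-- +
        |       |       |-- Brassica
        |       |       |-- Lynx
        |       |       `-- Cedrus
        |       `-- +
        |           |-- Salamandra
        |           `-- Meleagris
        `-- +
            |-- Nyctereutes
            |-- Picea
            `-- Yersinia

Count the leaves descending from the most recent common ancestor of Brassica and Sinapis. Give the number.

14

The MRCA of Brassica and Sinapis is the node subtending (((Callithrix,Sinapis),Acinonyx),((Apis,(((Larix,Anas),(Brassica,Lynx,Cedrus)),(Salamandra,Meleagris))),(Nyctereutes,Picea,Yersinia))).
That clade contains 14 terminal taxa: Acinonyx, Anas, Apis, Brassica, Callithrix, Cedrus, Larix, Lynx, Meleagris, Nyctereutes, Picea, Salamandra, Sinapis, Yersinia.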